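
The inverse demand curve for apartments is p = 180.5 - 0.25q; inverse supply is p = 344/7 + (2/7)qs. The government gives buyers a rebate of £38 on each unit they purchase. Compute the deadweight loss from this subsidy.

Pre-subsidy: 180.5 - 0.25q = 344/7 + (2/7)q gives q* = 245.2 and p* = 119.2.
With the rebate, buyers effectively pay pb = ps − 38, where ps is the price sellers receive.
On the curves, pb = 180.5 - 0.25q and ps = 344/7 + (2/7)q; the wedge ps − pb = 38 gives 344/7 + (2/7)q − (180.5 - 0.25q) = 38, so q' = 4742/15.
Then pb = 180.5 − 0.25·(4742/15) = 1522/15 and ps = 344/7 + (2/7)·(4742/15) = 2092/15.
The subsidy expands output by 4742/15 − 245.2 = 1064/15 past the efficient level; on those units the gap between marginal cost and willingness to pay runs from 0 up to 38.
DWL = ½ × 38 × 1064/15 = 20216/15.

Deadweight loss = 20216/15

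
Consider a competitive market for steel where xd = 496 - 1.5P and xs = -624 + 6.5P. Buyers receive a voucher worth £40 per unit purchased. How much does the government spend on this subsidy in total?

Pre-subsidy: 496 - 1.5P = -624 + 6.5P gives P* = 140, x* = 286.
With the rebate, buyers effectively pay Pb = Ps − 40, where Ps is the price sellers receive.
Demand in terms of Ps becomes xd = 496 − 1.5(Ps − 40) = 556 - 1.5Ps. Setting this equal to supply: 556 - 1.5Ps = -624 + 6.5Ps, so Ps = 147.5.
Buyers pay Pb = 147.5 − 40 = 107.5; x' = -624 + 6.5·147.5 = 334.75.
Government outlay = subsidy × quantity = 40 × 334.75 = 13390.

Government cost = £13390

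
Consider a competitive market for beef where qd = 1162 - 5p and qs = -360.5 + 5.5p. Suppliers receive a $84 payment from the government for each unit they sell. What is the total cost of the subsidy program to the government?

Pre-subsidy: 1162 - 5p = -360.5 + 5.5p gives p* = 145, q* = 437.
With the subsidy, sellers receive ps = pb + 84 for each unit, where pb is the price buyers pay.
Supply in terms of pb becomes qs = -360.5 + 5.5(pb + 84) = 101.5 + 5.5pb. Setting this equal to demand: 1162 - 5pb = 101.5 + 5.5pb, so pb = 101.
Sellers receive ps = 101 + 84 = 185; q' = 1162 − 5·101 = 657.
Government outlay = subsidy × quantity = 84 × 657 = 55188.

Government cost = $55188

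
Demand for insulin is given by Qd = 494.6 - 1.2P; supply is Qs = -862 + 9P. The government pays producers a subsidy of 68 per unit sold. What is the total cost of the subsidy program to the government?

Pre-subsidy: 494.6 - 1.2P = -862 + 9P gives P* = 133, Q* = 335.
With the subsidy, sellers receive Ps = Pb + 68 for each unit, where Pb is the price buyers pay.
Supply in terms of Pb becomes Qs = -862 + 9(Pb + 68) = -250 + 9Pb. Setting this equal to demand: 494.6 - 1.2Pb = -250 + 9Pb, so Pb = 73.
Sellers receive Ps = 73 + 68 = 141; Q' = 494.6 − 1.2·73 = 407.
Government outlay = subsidy × quantity = 68 × 407 = 27676.

Government cost = 27676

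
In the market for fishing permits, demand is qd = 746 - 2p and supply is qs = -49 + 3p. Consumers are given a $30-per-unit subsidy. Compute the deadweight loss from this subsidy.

Deadweight loss = $540

Pre-subsidy: 746 - 2p = -49 + 3p gives p* = 159, q* = 428.
With the rebate, buyers effectively pay pb = ps − 30, where ps is the price sellers receive.
Demand in terms of ps becomes qd = 746 − 2(ps − 30) = 806 - 2ps. Setting this equal to supply: 806 - 2ps = -49 + 3ps, so ps = 171.
Buyers pay pb = 171 − 30 = 141; q' = -49 + 3·171 = 464.
The subsidy expands output by 464 − 428 = 36 past the efficient level; on those units the gap between marginal cost and willingness to pay runs from 0 up to 30.
DWL = ½ × 30 × 36 = 540.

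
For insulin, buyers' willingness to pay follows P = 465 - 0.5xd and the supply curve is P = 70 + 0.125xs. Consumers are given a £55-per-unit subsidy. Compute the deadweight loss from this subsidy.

Deadweight loss = £2420

Pre-subsidy: 465 - 0.5x = 70 + 0.125x gives x* = 632 and P* = 149.
With the rebate, buyers effectively pay Pb = Ps − 55, where Ps is the price sellers receive.
On the curves, Pb = 465 - 0.5x and Ps = 70 + 0.125x; the wedge Ps − Pb = 55 gives 70 + 0.125x − (465 - 0.5x) = 55, so x' = 720.
Then Pb = 465 − 0.5·720 = 105 and Ps = 70 + 0.125·720 = 160.
The subsidy expands output by 720 − 632 = 88 past the efficient level; on those units the gap between marginal cost and willingness to pay runs from 0 up to 55.
DWL = ½ × 55 × 88 = 2420.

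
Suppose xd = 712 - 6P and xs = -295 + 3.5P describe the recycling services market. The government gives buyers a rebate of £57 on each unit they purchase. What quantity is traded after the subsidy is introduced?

Pre-subsidy: 712 - 6P = -295 + 3.5P gives P* = 106, x* = 76.
With the rebate, buyers effectively pay Pb = Ps − 57, where Ps is the price sellers receive.
Demand in terms of Ps becomes xd = 712 − 6(Ps − 57) = 1054 - 6Ps. Setting this equal to supply: 1054 - 6Ps = -295 + 3.5Ps, so Ps = 142.
Buyers pay Pb = 142 − 57 = 85; x' = -295 + 3.5·142 = 202.

x' = 202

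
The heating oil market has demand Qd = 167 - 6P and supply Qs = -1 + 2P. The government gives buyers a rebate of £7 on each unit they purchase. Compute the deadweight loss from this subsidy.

Deadweight loss = £36.75

Pre-subsidy: 167 - 6P = -1 + 2P gives P* = 21, Q* = 41.
With the rebate, buyers effectively pay Pb = Ps − 7, where Ps is the price sellers receive.
Demand in terms of Ps becomes Qd = 167 − 6(Ps − 7) = 209 - 6Ps. Setting this equal to supply: 209 - 6Ps = -1 + 2Ps, so Ps = 26.25.
Buyers pay Pb = 26.25 − 7 = 19.25; Q' = -1 + 2·26.25 = 51.5.
The subsidy expands output by 51.5 − 41 = 10.5 past the efficient level; on those units the gap between marginal cost and willingness to pay runs from 0 up to 7.
DWL = ½ × 7 × 10.5 = 36.75.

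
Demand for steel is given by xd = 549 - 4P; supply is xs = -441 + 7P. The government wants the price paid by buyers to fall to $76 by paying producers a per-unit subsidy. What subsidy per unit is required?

At a buyer price of 76, quantity demanded is 549 − 4·76 = 245.
Sellers supply 245 only when they receive Ps with -441 + 7·Ps = 245, i.e. Ps = 98.
s = Ps − Pb = 98 − 76 = 22.

Required subsidy s = $22 per unit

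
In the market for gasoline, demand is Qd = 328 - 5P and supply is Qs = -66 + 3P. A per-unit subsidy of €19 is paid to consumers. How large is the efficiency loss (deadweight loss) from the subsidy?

Deadweight loss = €338.4375

Pre-subsidy: 328 - 5P = -66 + 3P gives P* = 49.25, Q* = 81.75.
With the rebate, buyers effectively pay Pb = Ps − 19, where Ps is the price sellers receive.
Demand in terms of Ps becomes Qd = 328 − 5(Ps − 19) = 423 - 5Ps. Setting this equal to supply: 423 - 5Ps = -66 + 3Ps, so Ps = 61.125.
Buyers pay Pb = 61.125 − 19 = 42.125; Q' = -66 + 3·61.125 = 117.375.
The subsidy expands output by 117.375 − 81.75 = 35.625 past the efficient level; on those units the gap between marginal cost and willingness to pay runs from 0 up to 19.
DWL = ½ × 19 × 35.625 = 338.4375.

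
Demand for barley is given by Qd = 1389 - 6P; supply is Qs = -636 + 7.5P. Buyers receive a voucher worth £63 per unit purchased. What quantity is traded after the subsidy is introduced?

Pre-subsidy: 1389 - 6P = -636 + 7.5P gives P* = 150, Q* = 489.
With the rebate, buyers effectively pay Pb = Ps − 63, where Ps is the price sellers receive.
Demand in terms of Ps becomes Qd = 1389 − 6(Ps − 63) = 1767 - 6Ps. Setting this equal to supply: 1767 - 6Ps = -636 + 7.5Ps, so Ps = 178.
Buyers pay Pb = 178 − 63 = 115; Q' = -636 + 7.5·178 = 699.

Q' = 699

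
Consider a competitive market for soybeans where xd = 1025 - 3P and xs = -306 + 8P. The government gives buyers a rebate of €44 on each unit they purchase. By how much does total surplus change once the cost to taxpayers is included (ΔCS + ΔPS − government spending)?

Net change in total surplus = -€2112

Pre-subsidy: 1025 - 3P = -306 + 8P gives P* = 121, x* = 662.
With the rebate, buyers effectively pay Pb = Ps − 44, where Ps is the price sellers receive.
Demand in terms of Ps becomes xd = 1025 − 3(Ps − 44) = 1157 - 3Ps. Setting this equal to supply: 1157 - 3Ps = -306 + 8Ps, so Ps = 133.
Buyers pay Pb = 133 − 44 = 89; x' = -306 + 8·133 = 758.
ΔCS = ½(662 + 758)(121 − 89) = 22720; ΔPS = ½(662 + 758)(133 − 121) = 8520.
Government spending = 44 × 758 = 33352.
Net change = 22720 + 8520 − 33352 = -2112. The loss equals the DWL triangle ½·44·96.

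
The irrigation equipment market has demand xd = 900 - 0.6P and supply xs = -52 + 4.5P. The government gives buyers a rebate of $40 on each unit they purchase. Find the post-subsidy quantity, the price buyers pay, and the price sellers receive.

Pre-subsidy: 900 - 0.6P = -52 + 4.5P gives P* = 560/3, x* = 788.
With the rebate, buyers effectively pay Pb = Ps − 40, where Ps is the price sellers receive.
Demand in terms of Ps becomes xd = 900 − 0.6(Ps − 40) = 924 - 0.6Ps. Setting this equal to supply: 924 - 0.6Ps = -52 + 4.5Ps, so Ps = 9760/51.
Buyers pay Pb = 9760/51 − 40 = 7720/51; x' = -52 + 4.5·(9760/51) = 13756/17.

x' = 13756/17; buyers pay 7720/51; sellers receive 9760/51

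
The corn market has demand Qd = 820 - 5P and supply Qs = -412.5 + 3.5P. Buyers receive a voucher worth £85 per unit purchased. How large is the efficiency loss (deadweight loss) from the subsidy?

Deadweight loss = £7437.5

Pre-subsidy: 820 - 5P = -412.5 + 3.5P gives P* = 145, Q* = 95.
With the rebate, buyers effectively pay Pb = Ps − 85, where Ps is the price sellers receive.
Demand in terms of Ps becomes Qd = 820 − 5(Ps − 85) = 1245 - 5Ps. Setting this equal to supply: 1245 - 5Ps = -412.5 + 3.5Ps, so Ps = 195.
Buyers pay Pb = 195 − 85 = 110; Q' = -412.5 + 3.5·195 = 270.
The subsidy expands output by 270 − 95 = 175 past the efficient level; on those units the gap between marginal cost and willingness to pay runs from 0 up to 85.
DWL = ½ × 85 × 175 = 7437.5.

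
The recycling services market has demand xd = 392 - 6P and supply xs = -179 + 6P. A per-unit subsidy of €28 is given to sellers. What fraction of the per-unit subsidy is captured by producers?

Producer share = 0.5

Pre-subsidy: 392 - 6P = -179 + 6P gives P* = 571/12, x* = 106.5.
With the subsidy, sellers receive Ps = Pb + 28 for each unit, where Pb is the price buyers pay.
Supply in terms of Pb becomes xs = -179 + 6(Pb + 28) = -11 + 6Pb. Setting this equal to demand: 392 - 6Pb = -11 + 6Pb, so Pb = 403/12.
Sellers receive Ps = 403/12 + 28 = 739/12; x' = 392 − 6·(403/12) = 190.5.
Buyers' price falls by P* − Pb = 571/12 − 403/12 = 14; sellers' price rises by Ps − P* = 739/12 − 571/12 = 14.
So producers capture 14/28 = 0.5 of each unit of subsidy.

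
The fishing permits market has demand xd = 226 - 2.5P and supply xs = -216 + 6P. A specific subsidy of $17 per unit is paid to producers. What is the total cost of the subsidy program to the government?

Government cost = $2142

Pre-subsidy: 226 - 2.5P = -216 + 6P gives P* = 52, x* = 96.
With the subsidy, sellers receive Ps = Pb + 17 for each unit, where Pb is the price buyers pay.
Supply in terms of Pb becomes xs = -216 + 6(Pb + 17) = -114 + 6Pb. Setting this equal to demand: 226 - 2.5Pb = -114 + 6Pb, so Pb = 40.
Sellers receive Ps = 40 + 17 = 57; x' = 226 − 2.5·40 = 126.
Government outlay = subsidy × quantity = 17 × 126 = 2142.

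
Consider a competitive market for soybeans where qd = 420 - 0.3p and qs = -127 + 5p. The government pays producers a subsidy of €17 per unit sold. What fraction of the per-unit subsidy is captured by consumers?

Consumer share = 50/53

Pre-subsidy: 420 - 0.3p = -127 + 5p gives p* = 5470/53, q* = 20619/53.
With the subsidy, sellers receive ps = pb + 17 for each unit, where pb is the price buyers pay.
Supply in terms of pb becomes qs = -127 + 5(pb + 17) = -42 + 5pb. Setting this equal to demand: 420 - 0.3pb = -42 + 5pb, so pb = 4620/53.
Sellers receive ps = 4620/53 + 17 = 5521/53; q' = 420 − 0.3·(4620/53) = 20874/53.
Buyers' price falls by p* − pb = 5470/53 − 4620/53 = 850/53; sellers' price rises by ps − p* = 5521/53 − 5470/53 = 51/53.
So consumers capture (850/53)/17 = 50/53 of each unit of subsidy.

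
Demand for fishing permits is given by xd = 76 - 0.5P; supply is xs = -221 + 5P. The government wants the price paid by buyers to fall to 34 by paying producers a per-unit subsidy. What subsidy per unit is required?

Required subsidy s = 22 per unit

At a buyer price of 34, quantity demanded is 76 − 0.5·34 = 59.
Sellers supply 59 only when they receive Ps with -221 + 5·Ps = 59, i.e. Ps = 56.
s = Ps − Pb = 56 − 34 = 22.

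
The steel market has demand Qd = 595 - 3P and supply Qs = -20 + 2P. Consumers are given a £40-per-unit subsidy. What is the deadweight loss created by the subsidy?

Pre-subsidy: 595 - 3P = -20 + 2P gives P* = 123, Q* = 226.
With the rebate, buyers effectively pay Pb = Ps − 40, where Ps is the price sellers receive.
Demand in terms of Ps becomes Qd = 595 − 3(Ps − 40) = 715 - 3Ps. Setting this equal to supply: 715 - 3Ps = -20 + 2Ps, so Ps = 147.
Buyers pay Pb = 147 − 40 = 107; Q' = -20 + 2·147 = 274.
The subsidy expands output by 274 − 226 = 48 past the efficient level; on those units the gap between marginal cost and willingness to pay runs from 0 up to 40.
DWL = ½ × 40 × 48 = 960.

Deadweight loss = £960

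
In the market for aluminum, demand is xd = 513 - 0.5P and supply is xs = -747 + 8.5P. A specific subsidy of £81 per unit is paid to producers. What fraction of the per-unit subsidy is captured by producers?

Producer share = 1/18

Pre-subsidy: 513 - 0.5P = -747 + 8.5P gives P* = 140, x* = 443.
With the subsidy, sellers receive Ps = Pb + 81 for each unit, where Pb is the price buyers pay.
Supply in terms of Pb becomes xs = -747 + 8.5(Pb + 81) = -58.5 + 8.5Pb. Setting this equal to demand: 513 - 0.5Pb = -58.5 + 8.5Pb, so Pb = 63.5.
Sellers receive Ps = 63.5 + 81 = 144.5; x' = 513 − 0.5·63.5 = 481.25.
Buyers' price falls by P* − Pb = 140 − 63.5 = 76.5; sellers' price rises by Ps − P* = 144.5 − 140 = 4.5.
So producers capture 4.5/81 = 1/18 of each unit of subsidy.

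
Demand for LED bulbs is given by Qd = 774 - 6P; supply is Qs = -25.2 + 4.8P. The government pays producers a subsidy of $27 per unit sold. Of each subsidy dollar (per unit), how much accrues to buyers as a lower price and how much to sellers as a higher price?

Pre-subsidy: 774 - 6P = -25.2 + 4.8P gives P* = 74, Q* = 330.
With the subsidy, sellers receive Ps = Pb + 27 for each unit, where Pb is the price buyers pay.
Supply in terms of Pb becomes Qs = -25.2 + 4.8(Pb + 27) = 104.4 + 4.8Pb. Setting this equal to demand: 774 - 6Pb = 104.4 + 4.8Pb, so Pb = 62.
Sellers receive Ps = 62 + 27 = 89; Q' = 774 − 6·62 = 402.
Buyers' price falls by P* − Pb = 74 − 62 = 12; sellers' price rises by Ps − P* = 89 − 74 = 15.

Buyers gain $12 per unit; sellers gain $15 per unit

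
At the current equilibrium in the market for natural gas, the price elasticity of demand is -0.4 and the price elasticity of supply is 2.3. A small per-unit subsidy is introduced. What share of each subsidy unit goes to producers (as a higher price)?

Producer share = 4/27

For a small subsidy around the equilibrium, the benefit split depends on the relative slopes, which at a point are proportional to the elasticities.
Buyer share = εs/(εs + |εd|) = 2.3/(2.3 + 0.4) = 23/27; seller share = |εd|/(εs + |εd|) = 4/27.
So producers capture 4/27 of the subsidy.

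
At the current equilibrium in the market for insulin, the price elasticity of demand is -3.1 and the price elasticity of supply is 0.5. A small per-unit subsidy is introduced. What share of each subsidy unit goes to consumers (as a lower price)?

Consumer share = 5/36

For a small subsidy around the equilibrium, the benefit split depends on the relative slopes, which at a point are proportional to the elasticities.
Buyer share = εs/(εs + |εd|) = 0.5/(0.5 + 3.1) = 5/36; seller share = |εd|/(εs + |εd|) = 31/36.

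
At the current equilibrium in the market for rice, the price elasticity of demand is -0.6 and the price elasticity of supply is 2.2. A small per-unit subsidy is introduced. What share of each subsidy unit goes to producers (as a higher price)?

Producer share = 3/14

For a small subsidy around the equilibrium, the benefit split depends on the relative slopes, which at a point are proportional to the elasticities.
Buyer share = εs/(εs + |εd|) = 2.2/(2.2 + 0.6) = 11/14; seller share = |εd|/(εs + |εd|) = 3/14.
So producers capture 3/14 of the subsidy.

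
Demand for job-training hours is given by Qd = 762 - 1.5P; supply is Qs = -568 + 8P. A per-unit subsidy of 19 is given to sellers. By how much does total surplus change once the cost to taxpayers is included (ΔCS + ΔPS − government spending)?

Net change in total surplus = -228

Pre-subsidy: 762 - 1.5P = -568 + 8P gives P* = 140, Q* = 552.
With the subsidy, sellers receive Ps = Pb + 19 for each unit, where Pb is the price buyers pay.
Supply in terms of Pb becomes Qs = -568 + 8(Pb + 19) = -416 + 8Pb. Setting this equal to demand: 762 - 1.5Pb = -416 + 8Pb, so Pb = 124.
Sellers receive Ps = 124 + 19 = 143; Q' = 762 − 1.5·124 = 576.
ΔCS = ½(552 + 576)(140 − 124) = 9024; ΔPS = ½(552 + 576)(143 − 140) = 1692.
Government spending = 19 × 576 = 10944.
Net change = 9024 + 1692 − 10944 = -228. The loss equals the DWL triangle ½·19·24.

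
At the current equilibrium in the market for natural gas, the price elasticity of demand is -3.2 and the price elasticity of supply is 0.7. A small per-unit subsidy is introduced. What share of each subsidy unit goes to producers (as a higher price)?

Producer share = 32/39

For a small subsidy around the equilibrium, the benefit split depends on the relative slopes, which at a point are proportional to the elasticities.
Buyer share = εs/(εs + |εd|) = 0.7/(0.7 + 3.2) = 7/39; seller share = |εd|/(εs + |εd|) = 32/39.
So producers capture 32/39 of the subsidy.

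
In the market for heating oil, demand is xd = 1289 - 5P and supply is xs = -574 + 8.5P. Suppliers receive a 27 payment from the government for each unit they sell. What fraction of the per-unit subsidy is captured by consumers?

Consumer share = 17/27

Pre-subsidy: 1289 - 5P = -574 + 8.5P gives P* = 138, x* = 599.
With the subsidy, sellers receive Ps = Pb + 27 for each unit, where Pb is the price buyers pay.
Supply in terms of Pb becomes xs = -574 + 8.5(Pb + 27) = -344.5 + 8.5Pb. Setting this equal to demand: 1289 - 5Pb = -344.5 + 8.5Pb, so Pb = 121.
Sellers receive Ps = 121 + 27 = 148; x' = 1289 − 5·121 = 684.
Buyers' price falls by P* − Pb = 138 − 121 = 17; sellers' price rises by Ps − P* = 148 − 138 = 10.
So consumers capture 17/27 = 17/27 of each unit of subsidy.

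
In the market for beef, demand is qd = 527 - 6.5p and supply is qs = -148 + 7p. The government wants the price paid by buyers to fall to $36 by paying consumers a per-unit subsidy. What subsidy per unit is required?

Required subsidy s = $27 per unit

At a buyer price of 36, quantity demanded is 527 − 6.5·36 = 293.
Sellers supply 293 only when they receive ps with -148 + 7·ps = 293, i.e. ps = 63.
s = ps − pb = 63 − 36 = 27.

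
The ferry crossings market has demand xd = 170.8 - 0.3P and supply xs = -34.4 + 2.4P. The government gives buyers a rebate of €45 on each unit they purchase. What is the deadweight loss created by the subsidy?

Pre-subsidy: 170.8 - 0.3P = -34.4 + 2.4P gives P* = 76, x* = 148.
With the rebate, buyers effectively pay Pb = Ps − 45, where Ps is the price sellers receive.
Demand in terms of Ps becomes xd = 170.8 − 0.3(Ps − 45) = 184.3 - 0.3Ps. Setting this equal to supply: 184.3 - 0.3Ps = -34.4 + 2.4Ps, so Ps = 81.
Buyers pay Pb = 81 − 45 = 36; x' = -34.4 + 2.4·81 = 160.
The subsidy expands output by 160 − 148 = 12 past the efficient level; on those units the gap between marginal cost and willingness to pay runs from 0 up to 45.
DWL = ½ × 45 × 12 = 270.

Deadweight loss = €270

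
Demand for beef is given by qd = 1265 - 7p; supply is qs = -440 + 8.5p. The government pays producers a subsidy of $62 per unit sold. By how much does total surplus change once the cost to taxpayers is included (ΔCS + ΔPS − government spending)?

Pre-subsidy: 1265 - 7p = -440 + 8.5p gives p* = 110, q* = 495.
With the subsidy, sellers receive ps = pb + 62 for each unit, where pb is the price buyers pay.
Supply in terms of pb becomes qs = -440 + 8.5(pb + 62) = 87 + 8.5pb. Setting this equal to demand: 1265 - 7pb = 87 + 8.5pb, so pb = 76.
Sellers receive ps = 76 + 62 = 138; q' = 1265 − 7·76 = 733.
ΔCS = ½(495 + 733)(110 − 76) = 20876; ΔPS = ½(495 + 733)(138 − 110) = 17192.
Government spending = 62 × 733 = 45446.
Net change = 20876 + 17192 − 45446 = -7378. The loss equals the DWL triangle ½·62·238.

Net change in total surplus = -$7378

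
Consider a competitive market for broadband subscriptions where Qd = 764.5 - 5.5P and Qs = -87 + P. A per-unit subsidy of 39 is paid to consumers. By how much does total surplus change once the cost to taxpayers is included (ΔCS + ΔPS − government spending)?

Net change in total surplus = -643.5

Pre-subsidy: 764.5 - 5.5P = -87 + P gives P* = 131, Q* = 44.
With the rebate, buyers effectively pay Pb = Ps − 39, where Ps is the price sellers receive.
Demand in terms of Ps becomes Qd = 764.5 − 5.5(Ps − 39) = 979 - 5.5Ps. Setting this equal to supply: 979 - 5.5Ps = -87 + Ps, so Ps = 164.
Buyers pay Pb = 164 − 39 = 125; Q' = -87 + 1·164 = 77.
ΔCS = ½(44 + 77)(131 − 125) = 363; ΔPS = ½(44 + 77)(164 − 131) = 1996.5.
Government spending = 39 × 77 = 3003.
Net change = 363 + 1996.5 − 3003 = -643.5. The loss equals the DWL triangle ½·39·33.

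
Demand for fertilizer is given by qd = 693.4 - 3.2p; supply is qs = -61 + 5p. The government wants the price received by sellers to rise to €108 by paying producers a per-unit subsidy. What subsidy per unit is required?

At a seller price of 108, quantity supplied is -61 + 5·108 = 479.
Buyers absorb 479 only when they pay pb with 693.4 − 3.2·pb = 479, i.e. pb = 67.
s = ps − pb = 108 − 67 = 41.

Required subsidy s = €41 per unit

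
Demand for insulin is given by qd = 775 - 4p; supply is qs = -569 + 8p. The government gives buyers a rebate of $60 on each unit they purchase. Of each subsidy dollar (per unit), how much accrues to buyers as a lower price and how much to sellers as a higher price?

Buyers gain $40 per unit; sellers gain $20 per unit

Pre-subsidy: 775 - 4p = -569 + 8p gives p* = 112, q* = 327.
With the rebate, buyers effectively pay pb = ps − 60, where ps is the price sellers receive.
Demand in terms of ps becomes qd = 775 − 4(ps − 60) = 1015 - 4ps. Setting this equal to supply: 1015 - 4ps = -569 + 8ps, so ps = 132.
Buyers pay pb = 132 − 60 = 72; q' = -569 + 8·132 = 487.
Buyers' price falls by p* − pb = 112 − 72 = 40; sellers' price rises by ps − p* = 132 − 112 = 20.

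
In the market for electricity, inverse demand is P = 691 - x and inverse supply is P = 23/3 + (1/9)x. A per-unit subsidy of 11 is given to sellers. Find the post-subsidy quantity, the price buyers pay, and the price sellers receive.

x' = 624.9; buyers pay 66.1; sellers receive 77.1

Pre-subsidy: 691 - x = 23/3 + (1/9)x gives x* = 615 and P* = 76.
With the subsidy, sellers receive Ps = Pb + 11 for each unit, where Pb is the price buyers pay.
On the curves, Pb = 691 - x and Ps = 23/3 + (1/9)x; the wedge Ps − Pb = 11 gives 23/3 + (1/9)x − (691 - x) = 11, so x' = 624.9.
Then Pb = 691 − 1·624.9 = 66.1 and Ps = 23/3 + (1/9)·624.9 = 77.1.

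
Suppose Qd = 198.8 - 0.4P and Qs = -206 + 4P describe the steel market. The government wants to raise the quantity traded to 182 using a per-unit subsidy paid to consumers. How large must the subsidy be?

At Q = 182, invert demand for the buyer price: Pb = (198.8 − 182)/0.4 = 42; invert supply for the seller price: Ps = (182 − (-206))/4 = 97.
The subsidy must fill the gap: s = Ps − Pb = 97 − 42 = 55.

Required subsidy s = 55 per unit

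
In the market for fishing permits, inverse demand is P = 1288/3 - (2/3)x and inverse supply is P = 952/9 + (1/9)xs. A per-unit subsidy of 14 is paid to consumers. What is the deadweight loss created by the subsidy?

Pre-subsidy: 1288/3 - (2/3)x = 952/9 + (1/9)x gives x* = 416 and P* = 152.
With the rebate, buyers effectively pay Pb = Ps − 14, where Ps is the price sellers receive.
On the curves, Pb = 1288/3 - (2/3)x and Ps = 952/9 + (1/9)x; the wedge Ps − Pb = 14 gives 952/9 + (1/9)x − (1288/3 - (2/3)x) = 14, so x' = 434.
Then Pb = 1288/3 − (2/3)·434 = 140 and Ps = 952/9 + (1/9)·434 = 154.
The subsidy expands output by 434 − 416 = 18 past the efficient level; on those units the gap between marginal cost and willingness to pay runs from 0 up to 14.
DWL = ½ × 14 × 18 = 126.

Deadweight loss = 126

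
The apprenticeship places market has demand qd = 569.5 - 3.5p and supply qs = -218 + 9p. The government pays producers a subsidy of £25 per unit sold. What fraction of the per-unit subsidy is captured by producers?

Pre-subsidy: 569.5 - 3.5p = -218 + 9p gives p* = 63, q* = 349.
With the subsidy, sellers receive ps = pb + 25 for each unit, where pb is the price buyers pay.
Supply in terms of pb becomes qs = -218 + 9(pb + 25) = 7 + 9pb. Setting this equal to demand: 569.5 - 3.5pb = 7 + 9pb, so pb = 45.
Sellers receive ps = 45 + 25 = 70; q' = 569.5 − 3.5·45 = 412.
Buyers' price falls by p* − pb = 63 − 45 = 18; sellers' price rises by ps − p* = 70 − 63 = 7.
So producers capture 7/25 = 0.28 of each unit of subsidy.

Producer share = 0.28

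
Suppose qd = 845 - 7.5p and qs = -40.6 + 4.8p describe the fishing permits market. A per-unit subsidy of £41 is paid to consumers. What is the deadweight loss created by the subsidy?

Pre-subsidy: 845 - 7.5p = -40.6 + 4.8p gives p* = 72, q* = 305.
With the rebate, buyers effectively pay pb = ps − 41, where ps is the price sellers receive.
Demand in terms of ps becomes qd = 845 − 7.5(ps − 41) = 1152.5 - 7.5ps. Setting this equal to supply: 1152.5 - 7.5ps = -40.6 + 4.8ps, so ps = 97.
Buyers pay pb = 97 − 41 = 56; q' = -40.6 + 4.8·97 = 425.
The subsidy expands output by 425 − 305 = 120 past the efficient level; on those units the gap between marginal cost and willingness to pay runs from 0 up to 41.
DWL = ½ × 41 × 120 = 2460.

Deadweight loss = £2460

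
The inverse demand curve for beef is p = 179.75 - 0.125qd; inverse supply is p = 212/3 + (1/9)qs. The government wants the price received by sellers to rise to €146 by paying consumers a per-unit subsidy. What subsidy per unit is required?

At a seller price of 146, quantity supplied is -636 + 9·146 = 678.
Buyers absorb 678 only when they pay pb = 179.75 − 0.125·678 = 95.
s = ps − pb = 146 − 95 = 51.

Required subsidy s = €51 per unit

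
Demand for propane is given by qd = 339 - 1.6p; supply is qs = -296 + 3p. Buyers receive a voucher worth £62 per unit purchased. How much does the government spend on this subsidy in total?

Government cost = 260710/23

Pre-subsidy: 339 - 1.6p = -296 + 3p gives p* = 3175/23, q* = 2717/23.
With the rebate, buyers effectively pay pb = ps − 62, where ps is the price sellers receive.
Demand in terms of ps becomes qd = 339 − 1.6(ps − 62) = 438.2 - 1.6ps. Setting this equal to supply: 438.2 - 1.6ps = -296 + 3ps, so ps = 3671/23.
Buyers pay pb = 3671/23 − 62 = 2245/23; q' = -296 + 3·(3671/23) = 4205/23.
Government outlay = subsidy × quantity = 62 × 4205/23 = 260710/23.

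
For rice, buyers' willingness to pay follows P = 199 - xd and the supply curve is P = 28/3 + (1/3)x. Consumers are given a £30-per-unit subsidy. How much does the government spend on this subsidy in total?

Government cost = £4942.5

Pre-subsidy: 199 - x = 28/3 + (1/3)x gives x* = 142.25 and P* = 56.75.
With the rebate, buyers effectively pay Pb = Ps − 30, where Ps is the price sellers receive.
On the curves, Pb = 199 - x and Ps = 28/3 + (1/3)x; the wedge Ps − Pb = 30 gives 28/3 + (1/3)x − (199 - x) = 30, so x' = 164.75.
Then Pb = 199 − 1·164.75 = 34.25 and Ps = 28/3 + (1/3)·164.75 = 64.25.
Government outlay = subsidy × quantity = 30 × 164.75 = 4942.5.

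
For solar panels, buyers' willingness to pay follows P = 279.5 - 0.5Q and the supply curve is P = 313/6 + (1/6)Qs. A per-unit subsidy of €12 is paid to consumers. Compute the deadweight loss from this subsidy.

Deadweight loss = €108

Pre-subsidy: 279.5 - 0.5Q = 313/6 + (1/6)Q gives Q* = 341 and P* = 109.
With the rebate, buyers effectively pay Pb = Ps − 12, where Ps is the price sellers receive.
On the curves, Pb = 279.5 - 0.5Q and Ps = 313/6 + (1/6)Q; the wedge Ps − Pb = 12 gives 313/6 + (1/6)Q − (279.5 - 0.5Q) = 12, so Q' = 359.
Then Pb = 279.5 − 0.5·359 = 100 and Ps = 313/6 + (1/6)·359 = 112.
The subsidy expands output by 359 − 341 = 18 past the efficient level; on those units the gap between marginal cost and willingness to pay runs from 0 up to 12.
DWL = ½ × 12 × 18 = 108.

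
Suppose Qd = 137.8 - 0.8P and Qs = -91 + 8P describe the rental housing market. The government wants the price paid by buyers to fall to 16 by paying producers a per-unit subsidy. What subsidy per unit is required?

At a buyer price of 16, quantity demanded is 137.8 − 0.8·16 = 125.
Sellers supply 125 only when they receive Ps with -91 + 8·Ps = 125, i.e. Ps = 27.
s = Ps − Pb = 27 − 16 = 11.

Required subsidy s = 11 per unit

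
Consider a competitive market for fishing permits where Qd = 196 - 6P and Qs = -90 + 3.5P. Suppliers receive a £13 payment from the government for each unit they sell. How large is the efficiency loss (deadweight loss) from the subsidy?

Deadweight loss = 3549/19

Pre-subsidy: 196 - 6P = -90 + 3.5P gives P* = 572/19, Q* = 292/19.
With the subsidy, sellers receive Ps = Pb + 13 for each unit, where Pb is the price buyers pay.
Supply in terms of Pb becomes Qs = -90 + 3.5(Pb + 13) = -44.5 + 3.5Pb. Setting this equal to demand: 196 - 6Pb = -44.5 + 3.5Pb, so Pb = 481/19.
Sellers receive Ps = 481/19 + 13 = 728/19; Q' = 196 − 6·(481/19) = 838/19.
The subsidy expands output by 838/19 − 292/19 = 546/19 past the efficient level; on those units the gap between marginal cost and willingness to pay runs from 0 up to 13.
DWL = ½ × 13 × 546/19 = 3549/19.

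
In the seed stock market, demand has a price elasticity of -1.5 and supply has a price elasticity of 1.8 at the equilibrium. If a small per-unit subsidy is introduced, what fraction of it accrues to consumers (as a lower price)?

For a small subsidy around the equilibrium, the benefit split depends on the relative slopes, which at a point are proportional to the elasticities.
Buyer share = εs/(εs + |εd|) = 1.8/(1.8 + 1.5) = 6/11; seller share = |εd|/(εs + |εd|) = 5/11.

Consumer share = 6/11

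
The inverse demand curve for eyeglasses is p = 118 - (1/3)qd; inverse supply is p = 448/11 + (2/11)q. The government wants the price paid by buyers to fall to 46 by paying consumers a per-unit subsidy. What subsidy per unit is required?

At a buyer price of 46, quantity demanded is 354 − 3·46 = 216.
Sellers supply 216 only when they receive ps = 448/11 + (2/11)·216 = 80.
s = ps − pb = 80 − 46 = 34.

Required subsidy s = 34 per unit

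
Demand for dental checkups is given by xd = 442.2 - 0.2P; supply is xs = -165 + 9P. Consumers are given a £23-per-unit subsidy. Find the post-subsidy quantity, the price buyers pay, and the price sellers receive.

x' = 433.5; buyers pay £43.5; sellers receive £66.5

Pre-subsidy: 442.2 - 0.2P = -165 + 9P gives P* = 66, x* = 429.
With the rebate, buyers effectively pay Pb = Ps − 23, where Ps is the price sellers receive.
Demand in terms of Ps becomes xd = 442.2 − 0.2(Ps − 23) = 446.8 - 0.2Ps. Setting this equal to supply: 446.8 - 0.2Ps = -165 + 9Ps, so Ps = 66.5.
Buyers pay Pb = 66.5 − 23 = 43.5; x' = -165 + 9·66.5 = 433.5.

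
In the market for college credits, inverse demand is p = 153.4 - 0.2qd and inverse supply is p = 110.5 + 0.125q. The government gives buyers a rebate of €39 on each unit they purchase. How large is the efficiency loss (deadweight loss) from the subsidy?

Pre-subsidy: 153.4 - 0.2q = 110.5 + 0.125q gives q* = 132 and p* = 127.
With the rebate, buyers effectively pay pb = ps − 39, where ps is the price sellers receive.
On the curves, pb = 153.4 - 0.2q and ps = 110.5 + 0.125q; the wedge ps − pb = 39 gives 110.5 + 0.125q − (153.4 - 0.2q) = 39, so q' = 252.
Then pb = 153.4 − 0.2·252 = 103 and ps = 110.5 + 0.125·252 = 142.
The subsidy expands output by 252 − 132 = 120 past the efficient level; on those units the gap between marginal cost and willingness to pay runs from 0 up to 39.
DWL = ½ × 39 × 120 = 2340.

Deadweight loss = €2340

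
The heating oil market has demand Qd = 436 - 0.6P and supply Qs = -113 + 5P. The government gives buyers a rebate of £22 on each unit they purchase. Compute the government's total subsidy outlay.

Government cost = 119801/14

Pre-subsidy: 436 - 0.6P = -113 + 5P gives P* = 2745/28, Q* = 10561/28.
With the rebate, buyers effectively pay Pb = Ps − 22, where Ps is the price sellers receive.
Demand in terms of Ps becomes Qd = 436 − 0.6(Ps − 22) = 449.2 - 0.6Ps. Setting this equal to supply: 449.2 - 0.6Ps = -113 + 5Ps, so Ps = 2811/28.
Buyers pay Pb = 2811/28 − 22 = 2195/28; Q' = -113 + 5·(2811/28) = 10891/28.
Government outlay = subsidy × quantity = 22 × 10891/28 = 119801/14.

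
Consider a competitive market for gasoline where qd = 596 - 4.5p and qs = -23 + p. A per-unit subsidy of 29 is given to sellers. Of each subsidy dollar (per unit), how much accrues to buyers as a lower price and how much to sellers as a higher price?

Pre-subsidy: 596 - 4.5p = -23 + p gives p* = 1238/11, q* = 985/11.
With the subsidy, sellers receive ps = pb + 29 for each unit, where pb is the price buyers pay.
Supply in terms of pb becomes qs = -23 + 1(pb + 29) = 6 + pb. Setting this equal to demand: 596 - 4.5pb = 6 + pb, so pb = 1180/11.
Sellers receive ps = 1180/11 + 29 = 1499/11; q' = 596 − 4.5·(1180/11) = 1246/11.
Buyers' price falls by p* − pb = 1238/11 − 1180/11 = 58/11; sellers' price rises by ps − p* = 1499/11 − 1238/11 = 261/11.

Buyers gain 58/11 per unit; sellers gain 261/11 per unit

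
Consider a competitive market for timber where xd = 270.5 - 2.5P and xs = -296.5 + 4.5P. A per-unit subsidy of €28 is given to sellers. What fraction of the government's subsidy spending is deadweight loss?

Pre-subsidy: 270.5 - 2.5P = -296.5 + 4.5P gives P* = 81, x* = 68.
With the subsidy, sellers receive Ps = Pb + 28 for each unit, where Pb is the price buyers pay.
Supply in terms of Pb becomes xs = -296.5 + 4.5(Pb + 28) = -170.5 + 4.5Pb. Setting this equal to demand: 270.5 - 2.5Pb = -170.5 + 4.5Pb, so Pb = 63.
Sellers receive Ps = 63 + 28 = 91; x' = 270.5 − 2.5·63 = 113.
ΔCS = ½(68 + 113)(81 − 63) = 1629; ΔPS = ½(68 + 113)(91 − 81) = 905.
Government spending = 28 × 113 = 3164.
DWL = ½ × 28 × (113 − 68) = 630; fraction = 630 / 3164 = 45/226.

DWL / government spending = 45/226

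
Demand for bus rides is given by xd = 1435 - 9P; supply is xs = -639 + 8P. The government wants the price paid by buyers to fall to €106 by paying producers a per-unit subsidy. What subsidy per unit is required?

Required subsidy s = €34 per unit

At a buyer price of 106, quantity demanded is 1435 − 9·106 = 481.
Sellers supply 481 only when they receive Ps with -639 + 8·Ps = 481, i.e. Ps = 140.
s = Ps − Pb = 140 − 106 = 34.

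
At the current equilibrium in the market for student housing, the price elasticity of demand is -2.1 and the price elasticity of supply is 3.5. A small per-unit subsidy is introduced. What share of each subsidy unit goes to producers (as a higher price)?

Producer share = 0.375

For a small subsidy around the equilibrium, the benefit split depends on the relative slopes, which at a point are proportional to the elasticities.
Buyer share = εs/(εs + |εd|) = 3.5/(3.5 + 2.1) = 0.625; seller share = |εd|/(εs + |εd|) = 0.375.
So producers capture 0.375 of the subsidy.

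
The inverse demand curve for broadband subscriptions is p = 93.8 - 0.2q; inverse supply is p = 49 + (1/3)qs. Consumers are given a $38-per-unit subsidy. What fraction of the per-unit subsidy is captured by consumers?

Consumer share = 0.375

Pre-subsidy: 93.8 - 0.2q = 49 + (1/3)q gives q* = 84 and p* = 77.
With the rebate, buyers effectively pay pb = ps − 38, where ps is the price sellers receive.
On the curves, pb = 93.8 - 0.2q and ps = 49 + (1/3)q; the wedge ps − pb = 38 gives 49 + (1/3)q − (93.8 - 0.2q) = 38, so q' = 155.25.
Then pb = 93.8 − 0.2·155.25 = 62.75 and ps = 49 + (1/3)·155.25 = 100.75.
Buyers' price falls by p* − pb = 77 − 62.75 = 14.25; sellers' price rises by ps − p* = 100.75 − 77 = 23.75.
So consumers capture 14.25/38 = 0.375 of each unit of subsidy.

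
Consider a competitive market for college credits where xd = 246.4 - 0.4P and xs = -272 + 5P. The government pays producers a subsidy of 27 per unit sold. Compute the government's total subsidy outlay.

Government cost = 5886

Pre-subsidy: 246.4 - 0.4P = -272 + 5P gives P* = 96, x* = 208.
With the subsidy, sellers receive Ps = Pb + 27 for each unit, where Pb is the price buyers pay.
Supply in terms of Pb becomes xs = -272 + 5(Pb + 27) = -137 + 5Pb. Setting this equal to demand: 246.4 - 0.4Pb = -137 + 5Pb, so Pb = 71.
Sellers receive Ps = 71 + 27 = 98; x' = 246.4 − 0.4·71 = 218.
Government outlay = subsidy × quantity = 27 × 218 = 5886.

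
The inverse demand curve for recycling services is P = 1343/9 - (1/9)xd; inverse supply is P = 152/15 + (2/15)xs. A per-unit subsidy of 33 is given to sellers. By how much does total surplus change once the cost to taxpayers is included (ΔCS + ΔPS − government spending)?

Net change in total surplus = -2227.5

Pre-subsidy: 1343/9 - (1/9)x = 152/15 + (2/15)x gives x* = 569 and P* = 86.
With the subsidy, sellers receive Ps = Pb + 33 for each unit, where Pb is the price buyers pay.
On the curves, Pb = 1343/9 - (1/9)x and Ps = 152/15 + (2/15)x; the wedge Ps − Pb = 33 gives 152/15 + (2/15)x − (1343/9 - (1/9)x) = 33, so x' = 704.
Then Pb = 1343/9 − (1/9)·704 = 71 and Ps = 152/15 + (2/15)·704 = 104.
ΔCS = ½(569 + 704)(86 − 71) = 9547.5; ΔPS = ½(569 + 704)(104 − 86) = 11457.
Government spending = 33 × 704 = 23232.
Net change = 9547.5 + 11457 − 23232 = -2227.5. The loss equals the DWL triangle ½·33·135.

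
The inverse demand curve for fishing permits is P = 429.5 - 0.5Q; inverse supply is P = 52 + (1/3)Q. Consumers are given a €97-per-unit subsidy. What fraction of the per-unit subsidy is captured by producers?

Pre-subsidy: 429.5 - 0.5Q = 52 + (1/3)Q gives Q* = 453 and P* = 203.
With the rebate, buyers effectively pay Pb = Ps − 97, where Ps is the price sellers receive.
On the curves, Pb = 429.5 - 0.5Q and Ps = 52 + (1/3)Q; the wedge Ps − Pb = 97 gives 52 + (1/3)Q − (429.5 - 0.5Q) = 97, so Q' = 569.4.
Then Pb = 429.5 − 0.5·569.4 = 144.8 and Ps = 52 + (1/3)·569.4 = 241.8.
Buyers' price falls by P* − Pb = 203 − 144.8 = 58.2; sellers' price rises by Ps − P* = 241.8 − 203 = 38.8.
So producers capture 38.8/97 = 0.4 of each unit of subsidy.

Producer share = 0.4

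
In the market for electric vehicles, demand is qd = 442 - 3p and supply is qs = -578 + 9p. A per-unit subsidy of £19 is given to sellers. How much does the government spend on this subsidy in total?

Government cost = £4365.25

Pre-subsidy: 442 - 3p = -578 + 9p gives p* = 85, q* = 187.
With the subsidy, sellers receive ps = pb + 19 for each unit, where pb is the price buyers pay.
Supply in terms of pb becomes qs = -578 + 9(pb + 19) = -407 + 9pb. Setting this equal to demand: 442 - 3pb = -407 + 9pb, so pb = 70.75.
Sellers receive ps = 70.75 + 19 = 89.75; q' = 442 − 3·70.75 = 229.75.
Government outlay = subsidy × quantity = 19 × 229.75 = 4365.25.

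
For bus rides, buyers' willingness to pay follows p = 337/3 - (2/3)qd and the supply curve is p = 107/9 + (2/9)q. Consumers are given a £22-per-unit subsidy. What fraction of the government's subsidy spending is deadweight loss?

DWL / government spending = 99/1102

Pre-subsidy: 337/3 - (2/3)q = 107/9 + (2/9)q gives q* = 113 and p* = 37.
With the rebate, buyers effectively pay pb = ps − 22, where ps is the price sellers receive.
On the curves, pb = 337/3 - (2/3)q and ps = 107/9 + (2/9)q; the wedge ps − pb = 22 gives 107/9 + (2/9)q − (337/3 - (2/3)q) = 22, so q' = 137.75.
Then pb = 337/3 − (2/3)·137.75 = 20.5 and ps = 107/9 + (2/9)·137.75 = 42.5.
ΔCS = ½(113 + 137.75)(37 − 20.5) = 2068.6875; ΔPS = ½(113 + 137.75)(42.5 − 37) = 689.5625.
Government spending = 22 × 137.75 = 3030.5.
DWL = ½ × 22 × (137.75 − 113) = 272.25; fraction = 272.25 / 3030.5 = 99/1102.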